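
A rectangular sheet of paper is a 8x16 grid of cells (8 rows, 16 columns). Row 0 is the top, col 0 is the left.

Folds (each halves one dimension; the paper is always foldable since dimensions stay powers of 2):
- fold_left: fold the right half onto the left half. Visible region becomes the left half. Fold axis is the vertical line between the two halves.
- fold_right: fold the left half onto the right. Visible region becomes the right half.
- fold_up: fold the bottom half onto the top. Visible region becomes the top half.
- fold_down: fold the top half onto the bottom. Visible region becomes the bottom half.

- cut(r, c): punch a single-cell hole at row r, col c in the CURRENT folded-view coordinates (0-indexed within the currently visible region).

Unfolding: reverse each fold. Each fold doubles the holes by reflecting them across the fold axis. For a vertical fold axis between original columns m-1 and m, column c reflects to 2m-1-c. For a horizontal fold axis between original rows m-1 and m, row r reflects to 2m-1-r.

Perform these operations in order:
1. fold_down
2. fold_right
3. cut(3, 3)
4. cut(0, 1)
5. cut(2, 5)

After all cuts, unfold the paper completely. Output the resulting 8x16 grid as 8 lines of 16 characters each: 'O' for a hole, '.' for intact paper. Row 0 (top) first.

Op 1 fold_down: fold axis h@4; visible region now rows[4,8) x cols[0,16) = 4x16
Op 2 fold_right: fold axis v@8; visible region now rows[4,8) x cols[8,16) = 4x8
Op 3 cut(3, 3): punch at orig (7,11); cuts so far [(7, 11)]; region rows[4,8) x cols[8,16) = 4x8
Op 4 cut(0, 1): punch at orig (4,9); cuts so far [(4, 9), (7, 11)]; region rows[4,8) x cols[8,16) = 4x8
Op 5 cut(2, 5): punch at orig (6,13); cuts so far [(4, 9), (6, 13), (7, 11)]; region rows[4,8) x cols[8,16) = 4x8
Unfold 1 (reflect across v@8): 6 holes -> [(4, 6), (4, 9), (6, 2), (6, 13), (7, 4), (7, 11)]
Unfold 2 (reflect across h@4): 12 holes -> [(0, 4), (0, 11), (1, 2), (1, 13), (3, 6), (3, 9), (4, 6), (4, 9), (6, 2), (6, 13), (7, 4), (7, 11)]

Answer: ....O......O....
..O..........O..
................
......O..O......
......O..O......
................
..O..........O..
....O......O....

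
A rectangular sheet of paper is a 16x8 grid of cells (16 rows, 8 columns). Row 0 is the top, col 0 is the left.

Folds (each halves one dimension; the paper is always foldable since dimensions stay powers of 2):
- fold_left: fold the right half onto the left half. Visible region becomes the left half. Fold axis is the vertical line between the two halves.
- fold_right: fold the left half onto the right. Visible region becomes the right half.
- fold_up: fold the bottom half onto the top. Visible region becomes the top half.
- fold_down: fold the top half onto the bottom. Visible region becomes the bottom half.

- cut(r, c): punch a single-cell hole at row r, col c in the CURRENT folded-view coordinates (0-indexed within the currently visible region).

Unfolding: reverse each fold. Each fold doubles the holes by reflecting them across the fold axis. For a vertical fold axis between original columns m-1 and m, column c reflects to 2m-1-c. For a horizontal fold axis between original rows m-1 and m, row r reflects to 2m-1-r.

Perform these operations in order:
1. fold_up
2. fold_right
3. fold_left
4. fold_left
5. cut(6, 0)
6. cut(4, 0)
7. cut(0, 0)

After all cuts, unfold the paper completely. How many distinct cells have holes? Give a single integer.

Op 1 fold_up: fold axis h@8; visible region now rows[0,8) x cols[0,8) = 8x8
Op 2 fold_right: fold axis v@4; visible region now rows[0,8) x cols[4,8) = 8x4
Op 3 fold_left: fold axis v@6; visible region now rows[0,8) x cols[4,6) = 8x2
Op 4 fold_left: fold axis v@5; visible region now rows[0,8) x cols[4,5) = 8x1
Op 5 cut(6, 0): punch at orig (6,4); cuts so far [(6, 4)]; region rows[0,8) x cols[4,5) = 8x1
Op 6 cut(4, 0): punch at orig (4,4); cuts so far [(4, 4), (6, 4)]; region rows[0,8) x cols[4,5) = 8x1
Op 7 cut(0, 0): punch at orig (0,4); cuts so far [(0, 4), (4, 4), (6, 4)]; region rows[0,8) x cols[4,5) = 8x1
Unfold 1 (reflect across v@5): 6 holes -> [(0, 4), (0, 5), (4, 4), (4, 5), (6, 4), (6, 5)]
Unfold 2 (reflect across v@6): 12 holes -> [(0, 4), (0, 5), (0, 6), (0, 7), (4, 4), (4, 5), (4, 6), (4, 7), (6, 4), (6, 5), (6, 6), (6, 7)]
Unfold 3 (reflect across v@4): 24 holes -> [(0, 0), (0, 1), (0, 2), (0, 3), (0, 4), (0, 5), (0, 6), (0, 7), (4, 0), (4, 1), (4, 2), (4, 3), (4, 4), (4, 5), (4, 6), (4, 7), (6, 0), (6, 1), (6, 2), (6, 3), (6, 4), (6, 5), (6, 6), (6, 7)]
Unfold 4 (reflect across h@8): 48 holes -> [(0, 0), (0, 1), (0, 2), (0, 3), (0, 4), (0, 5), (0, 6), (0, 7), (4, 0), (4, 1), (4, 2), (4, 3), (4, 4), (4, 5), (4, 6), (4, 7), (6, 0), (6, 1), (6, 2), (6, 3), (6, 4), (6, 5), (6, 6), (6, 7), (9, 0), (9, 1), (9, 2), (9, 3), (9, 4), (9, 5), (9, 6), (9, 7), (11, 0), (11, 1), (11, 2), (11, 3), (11, 4), (11, 5), (11, 6), (11, 7), (15, 0), (15, 1), (15, 2), (15, 3), (15, 4), (15, 5), (15, 6), (15, 7)]

Answer: 48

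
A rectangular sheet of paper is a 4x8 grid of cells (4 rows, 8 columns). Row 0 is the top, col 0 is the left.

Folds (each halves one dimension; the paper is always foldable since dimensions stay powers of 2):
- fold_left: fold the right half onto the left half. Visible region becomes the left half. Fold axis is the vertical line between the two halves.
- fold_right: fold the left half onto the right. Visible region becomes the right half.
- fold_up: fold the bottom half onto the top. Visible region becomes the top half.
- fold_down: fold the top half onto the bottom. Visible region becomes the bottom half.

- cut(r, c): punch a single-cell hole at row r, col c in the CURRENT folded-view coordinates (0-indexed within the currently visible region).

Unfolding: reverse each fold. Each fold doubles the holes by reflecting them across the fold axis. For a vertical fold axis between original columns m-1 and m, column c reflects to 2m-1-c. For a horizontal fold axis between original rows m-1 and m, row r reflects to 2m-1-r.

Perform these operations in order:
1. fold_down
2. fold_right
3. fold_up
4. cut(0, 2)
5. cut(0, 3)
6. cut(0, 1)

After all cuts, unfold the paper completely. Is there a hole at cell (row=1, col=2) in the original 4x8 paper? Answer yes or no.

Answer: yes

Derivation:
Op 1 fold_down: fold axis h@2; visible region now rows[2,4) x cols[0,8) = 2x8
Op 2 fold_right: fold axis v@4; visible region now rows[2,4) x cols[4,8) = 2x4
Op 3 fold_up: fold axis h@3; visible region now rows[2,3) x cols[4,8) = 1x4
Op 4 cut(0, 2): punch at orig (2,6); cuts so far [(2, 6)]; region rows[2,3) x cols[4,8) = 1x4
Op 5 cut(0, 3): punch at orig (2,7); cuts so far [(2, 6), (2, 7)]; region rows[2,3) x cols[4,8) = 1x4
Op 6 cut(0, 1): punch at orig (2,5); cuts so far [(2, 5), (2, 6), (2, 7)]; region rows[2,3) x cols[4,8) = 1x4
Unfold 1 (reflect across h@3): 6 holes -> [(2, 5), (2, 6), (2, 7), (3, 5), (3, 6), (3, 7)]
Unfold 2 (reflect across v@4): 12 holes -> [(2, 0), (2, 1), (2, 2), (2, 5), (2, 6), (2, 7), (3, 0), (3, 1), (3, 2), (3, 5), (3, 6), (3, 7)]
Unfold 3 (reflect across h@2): 24 holes -> [(0, 0), (0, 1), (0, 2), (0, 5), (0, 6), (0, 7), (1, 0), (1, 1), (1, 2), (1, 5), (1, 6), (1, 7), (2, 0), (2, 1), (2, 2), (2, 5), (2, 6), (2, 7), (3, 0), (3, 1), (3, 2), (3, 5), (3, 6), (3, 7)]
Holes: [(0, 0), (0, 1), (0, 2), (0, 5), (0, 6), (0, 7), (1, 0), (1, 1), (1, 2), (1, 5), (1, 6), (1, 7), (2, 0), (2, 1), (2, 2), (2, 5), (2, 6), (2, 7), (3, 0), (3, 1), (3, 2), (3, 5), (3, 6), (3, 7)]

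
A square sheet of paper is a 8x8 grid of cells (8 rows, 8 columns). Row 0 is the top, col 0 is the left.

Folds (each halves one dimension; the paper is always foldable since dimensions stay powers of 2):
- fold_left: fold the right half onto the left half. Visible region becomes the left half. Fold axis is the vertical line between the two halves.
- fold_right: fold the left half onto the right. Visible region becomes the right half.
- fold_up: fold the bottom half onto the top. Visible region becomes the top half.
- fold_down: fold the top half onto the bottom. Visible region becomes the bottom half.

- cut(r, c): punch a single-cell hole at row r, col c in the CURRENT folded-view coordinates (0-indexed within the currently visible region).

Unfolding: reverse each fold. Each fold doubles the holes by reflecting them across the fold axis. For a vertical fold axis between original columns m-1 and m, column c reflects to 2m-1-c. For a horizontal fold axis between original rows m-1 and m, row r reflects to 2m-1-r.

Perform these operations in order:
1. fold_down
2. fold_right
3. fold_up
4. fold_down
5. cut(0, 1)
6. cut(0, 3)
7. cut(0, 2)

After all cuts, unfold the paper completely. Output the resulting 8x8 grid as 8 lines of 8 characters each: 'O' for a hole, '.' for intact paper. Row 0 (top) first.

Op 1 fold_down: fold axis h@4; visible region now rows[4,8) x cols[0,8) = 4x8
Op 2 fold_right: fold axis v@4; visible region now rows[4,8) x cols[4,8) = 4x4
Op 3 fold_up: fold axis h@6; visible region now rows[4,6) x cols[4,8) = 2x4
Op 4 fold_down: fold axis h@5; visible region now rows[5,6) x cols[4,8) = 1x4
Op 5 cut(0, 1): punch at orig (5,5); cuts so far [(5, 5)]; region rows[5,6) x cols[4,8) = 1x4
Op 6 cut(0, 3): punch at orig (5,7); cuts so far [(5, 5), (5, 7)]; region rows[5,6) x cols[4,8) = 1x4
Op 7 cut(0, 2): punch at orig (5,6); cuts so far [(5, 5), (5, 6), (5, 7)]; region rows[5,6) x cols[4,8) = 1x4
Unfold 1 (reflect across h@5): 6 holes -> [(4, 5), (4, 6), (4, 7), (5, 5), (5, 6), (5, 7)]
Unfold 2 (reflect across h@6): 12 holes -> [(4, 5), (4, 6), (4, 7), (5, 5), (5, 6), (5, 7), (6, 5), (6, 6), (6, 7), (7, 5), (7, 6), (7, 7)]
Unfold 3 (reflect across v@4): 24 holes -> [(4, 0), (4, 1), (4, 2), (4, 5), (4, 6), (4, 7), (5, 0), (5, 1), (5, 2), (5, 5), (5, 6), (5, 7), (6, 0), (6, 1), (6, 2), (6, 5), (6, 6), (6, 7), (7, 0), (7, 1), (7, 2), (7, 5), (7, 6), (7, 7)]
Unfold 4 (reflect across h@4): 48 holes -> [(0, 0), (0, 1), (0, 2), (0, 5), (0, 6), (0, 7), (1, 0), (1, 1), (1, 2), (1, 5), (1, 6), (1, 7), (2, 0), (2, 1), (2, 2), (2, 5), (2, 6), (2, 7), (3, 0), (3, 1), (3, 2), (3, 5), (3, 6), (3, 7), (4, 0), (4, 1), (4, 2), (4, 5), (4, 6), (4, 7), (5, 0), (5, 1), (5, 2), (5, 5), (5, 6), (5, 7), (6, 0), (6, 1), (6, 2), (6, 5), (6, 6), (6, 7), (7, 0), (7, 1), (7, 2), (7, 5), (7, 6), (7, 7)]

Answer: OOO..OOO
OOO..OOO
OOO..OOO
OOO..OOO
OOO..OOO
OOO..OOO
OOO..OOO
OOO..OOO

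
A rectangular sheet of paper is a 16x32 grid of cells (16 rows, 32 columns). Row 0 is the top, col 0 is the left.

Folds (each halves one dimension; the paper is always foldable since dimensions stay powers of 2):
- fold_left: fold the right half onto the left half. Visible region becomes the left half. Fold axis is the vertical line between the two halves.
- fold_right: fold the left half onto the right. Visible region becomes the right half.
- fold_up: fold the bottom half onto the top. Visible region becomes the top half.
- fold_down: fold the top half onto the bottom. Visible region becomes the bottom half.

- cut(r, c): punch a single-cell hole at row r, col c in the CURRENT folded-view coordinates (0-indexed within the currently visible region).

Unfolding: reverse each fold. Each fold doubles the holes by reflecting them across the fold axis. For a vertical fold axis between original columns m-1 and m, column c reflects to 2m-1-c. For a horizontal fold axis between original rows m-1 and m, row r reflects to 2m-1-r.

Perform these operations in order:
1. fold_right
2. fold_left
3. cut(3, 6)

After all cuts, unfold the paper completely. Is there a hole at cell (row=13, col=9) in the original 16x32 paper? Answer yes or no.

Answer: no

Derivation:
Op 1 fold_right: fold axis v@16; visible region now rows[0,16) x cols[16,32) = 16x16
Op 2 fold_left: fold axis v@24; visible region now rows[0,16) x cols[16,24) = 16x8
Op 3 cut(3, 6): punch at orig (3,22); cuts so far [(3, 22)]; region rows[0,16) x cols[16,24) = 16x8
Unfold 1 (reflect across v@24): 2 holes -> [(3, 22), (3, 25)]
Unfold 2 (reflect across v@16): 4 holes -> [(3, 6), (3, 9), (3, 22), (3, 25)]
Holes: [(3, 6), (3, 9), (3, 22), (3, 25)]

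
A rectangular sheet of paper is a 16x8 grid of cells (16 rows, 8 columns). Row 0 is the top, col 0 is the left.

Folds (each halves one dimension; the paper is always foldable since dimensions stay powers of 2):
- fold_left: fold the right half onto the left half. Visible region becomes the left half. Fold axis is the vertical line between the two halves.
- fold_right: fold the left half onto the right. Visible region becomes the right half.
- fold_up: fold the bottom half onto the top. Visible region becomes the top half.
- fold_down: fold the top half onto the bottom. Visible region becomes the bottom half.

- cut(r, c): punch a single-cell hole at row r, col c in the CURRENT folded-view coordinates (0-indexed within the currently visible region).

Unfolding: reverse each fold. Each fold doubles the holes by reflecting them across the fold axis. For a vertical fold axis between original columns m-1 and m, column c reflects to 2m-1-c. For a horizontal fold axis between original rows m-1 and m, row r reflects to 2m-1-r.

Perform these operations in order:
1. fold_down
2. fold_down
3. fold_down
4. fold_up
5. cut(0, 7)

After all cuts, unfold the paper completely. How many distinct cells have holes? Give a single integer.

Answer: 16

Derivation:
Op 1 fold_down: fold axis h@8; visible region now rows[8,16) x cols[0,8) = 8x8
Op 2 fold_down: fold axis h@12; visible region now rows[12,16) x cols[0,8) = 4x8
Op 3 fold_down: fold axis h@14; visible region now rows[14,16) x cols[0,8) = 2x8
Op 4 fold_up: fold axis h@15; visible region now rows[14,15) x cols[0,8) = 1x8
Op 5 cut(0, 7): punch at orig (14,7); cuts so far [(14, 7)]; region rows[14,15) x cols[0,8) = 1x8
Unfold 1 (reflect across h@15): 2 holes -> [(14, 7), (15, 7)]
Unfold 2 (reflect across h@14): 4 holes -> [(12, 7), (13, 7), (14, 7), (15, 7)]
Unfold 3 (reflect across h@12): 8 holes -> [(8, 7), (9, 7), (10, 7), (11, 7), (12, 7), (13, 7), (14, 7), (15, 7)]
Unfold 4 (reflect across h@8): 16 holes -> [(0, 7), (1, 7), (2, 7), (3, 7), (4, 7), (5, 7), (6, 7), (7, 7), (8, 7), (9, 7), (10, 7), (11, 7), (12, 7), (13, 7), (14, 7), (15, 7)]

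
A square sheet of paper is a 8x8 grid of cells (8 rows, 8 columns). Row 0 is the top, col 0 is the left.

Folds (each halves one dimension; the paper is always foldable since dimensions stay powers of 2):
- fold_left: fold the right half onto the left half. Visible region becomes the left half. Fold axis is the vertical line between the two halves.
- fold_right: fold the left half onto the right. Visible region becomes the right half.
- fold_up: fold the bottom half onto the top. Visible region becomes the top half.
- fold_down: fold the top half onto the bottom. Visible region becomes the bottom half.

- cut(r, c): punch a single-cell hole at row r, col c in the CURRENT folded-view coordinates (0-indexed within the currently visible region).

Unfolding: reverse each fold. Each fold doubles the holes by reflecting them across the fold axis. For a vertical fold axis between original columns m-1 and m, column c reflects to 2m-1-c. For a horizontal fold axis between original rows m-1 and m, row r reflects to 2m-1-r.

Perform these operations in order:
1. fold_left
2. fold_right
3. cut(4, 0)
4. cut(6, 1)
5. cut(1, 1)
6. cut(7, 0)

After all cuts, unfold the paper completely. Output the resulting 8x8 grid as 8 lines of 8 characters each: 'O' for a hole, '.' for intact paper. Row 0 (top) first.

Op 1 fold_left: fold axis v@4; visible region now rows[0,8) x cols[0,4) = 8x4
Op 2 fold_right: fold axis v@2; visible region now rows[0,8) x cols[2,4) = 8x2
Op 3 cut(4, 0): punch at orig (4,2); cuts so far [(4, 2)]; region rows[0,8) x cols[2,4) = 8x2
Op 4 cut(6, 1): punch at orig (6,3); cuts so far [(4, 2), (6, 3)]; region rows[0,8) x cols[2,4) = 8x2
Op 5 cut(1, 1): punch at orig (1,3); cuts so far [(1, 3), (4, 2), (6, 3)]; region rows[0,8) x cols[2,4) = 8x2
Op 6 cut(7, 0): punch at orig (7,2); cuts so far [(1, 3), (4, 2), (6, 3), (7, 2)]; region rows[0,8) x cols[2,4) = 8x2
Unfold 1 (reflect across v@2): 8 holes -> [(1, 0), (1, 3), (4, 1), (4, 2), (6, 0), (6, 3), (7, 1), (7, 2)]
Unfold 2 (reflect across v@4): 16 holes -> [(1, 0), (1, 3), (1, 4), (1, 7), (4, 1), (4, 2), (4, 5), (4, 6), (6, 0), (6, 3), (6, 4), (6, 7), (7, 1), (7, 2), (7, 5), (7, 6)]

Answer: ........
O..OO..O
........
........
.OO..OO.
........
O..OO..O
.OO..OO.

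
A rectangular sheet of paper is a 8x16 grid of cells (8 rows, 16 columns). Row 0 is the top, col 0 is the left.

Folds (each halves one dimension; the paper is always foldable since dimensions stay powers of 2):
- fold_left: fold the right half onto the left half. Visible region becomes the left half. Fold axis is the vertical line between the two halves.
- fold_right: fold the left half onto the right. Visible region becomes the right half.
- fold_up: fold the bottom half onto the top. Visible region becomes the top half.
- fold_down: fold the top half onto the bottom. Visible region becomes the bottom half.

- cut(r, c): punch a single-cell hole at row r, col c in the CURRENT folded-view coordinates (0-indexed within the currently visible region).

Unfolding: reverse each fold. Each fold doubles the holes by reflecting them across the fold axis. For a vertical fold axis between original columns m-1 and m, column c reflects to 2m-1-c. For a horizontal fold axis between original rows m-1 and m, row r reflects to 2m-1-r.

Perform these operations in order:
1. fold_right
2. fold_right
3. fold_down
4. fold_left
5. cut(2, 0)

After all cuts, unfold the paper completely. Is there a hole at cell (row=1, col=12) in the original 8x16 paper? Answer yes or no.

Answer: yes

Derivation:
Op 1 fold_right: fold axis v@8; visible region now rows[0,8) x cols[8,16) = 8x8
Op 2 fold_right: fold axis v@12; visible region now rows[0,8) x cols[12,16) = 8x4
Op 3 fold_down: fold axis h@4; visible region now rows[4,8) x cols[12,16) = 4x4
Op 4 fold_left: fold axis v@14; visible region now rows[4,8) x cols[12,14) = 4x2
Op 5 cut(2, 0): punch at orig (6,12); cuts so far [(6, 12)]; region rows[4,8) x cols[12,14) = 4x2
Unfold 1 (reflect across v@14): 2 holes -> [(6, 12), (6, 15)]
Unfold 2 (reflect across h@4): 4 holes -> [(1, 12), (1, 15), (6, 12), (6, 15)]
Unfold 3 (reflect across v@12): 8 holes -> [(1, 8), (1, 11), (1, 12), (1, 15), (6, 8), (6, 11), (6, 12), (6, 15)]
Unfold 4 (reflect across v@8): 16 holes -> [(1, 0), (1, 3), (1, 4), (1, 7), (1, 8), (1, 11), (1, 12), (1, 15), (6, 0), (6, 3), (6, 4), (6, 7), (6, 8), (6, 11), (6, 12), (6, 15)]
Holes: [(1, 0), (1, 3), (1, 4), (1, 7), (1, 8), (1, 11), (1, 12), (1, 15), (6, 0), (6, 3), (6, 4), (6, 7), (6, 8), (6, 11), (6, 12), (6, 15)]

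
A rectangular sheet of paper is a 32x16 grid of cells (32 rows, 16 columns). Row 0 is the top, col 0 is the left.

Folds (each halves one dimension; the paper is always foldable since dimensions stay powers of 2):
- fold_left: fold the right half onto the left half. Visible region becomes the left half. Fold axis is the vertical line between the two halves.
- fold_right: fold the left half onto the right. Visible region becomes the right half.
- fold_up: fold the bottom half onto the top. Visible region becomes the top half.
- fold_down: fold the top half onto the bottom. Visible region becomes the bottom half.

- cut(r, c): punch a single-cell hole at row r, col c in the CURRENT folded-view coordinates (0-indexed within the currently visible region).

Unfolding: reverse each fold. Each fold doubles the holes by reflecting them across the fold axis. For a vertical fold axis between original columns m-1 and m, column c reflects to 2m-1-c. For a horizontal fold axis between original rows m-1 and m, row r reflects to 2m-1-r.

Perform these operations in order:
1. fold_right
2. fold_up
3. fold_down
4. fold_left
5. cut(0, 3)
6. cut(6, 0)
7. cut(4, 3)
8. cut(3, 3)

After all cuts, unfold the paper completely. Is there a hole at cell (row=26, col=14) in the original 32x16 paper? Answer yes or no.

Answer: no

Derivation:
Op 1 fold_right: fold axis v@8; visible region now rows[0,32) x cols[8,16) = 32x8
Op 2 fold_up: fold axis h@16; visible region now rows[0,16) x cols[8,16) = 16x8
Op 3 fold_down: fold axis h@8; visible region now rows[8,16) x cols[8,16) = 8x8
Op 4 fold_left: fold axis v@12; visible region now rows[8,16) x cols[8,12) = 8x4
Op 5 cut(0, 3): punch at orig (8,11); cuts so far [(8, 11)]; region rows[8,16) x cols[8,12) = 8x4
Op 6 cut(6, 0): punch at orig (14,8); cuts so far [(8, 11), (14, 8)]; region rows[8,16) x cols[8,12) = 8x4
Op 7 cut(4, 3): punch at orig (12,11); cuts so far [(8, 11), (12, 11), (14, 8)]; region rows[8,16) x cols[8,12) = 8x4
Op 8 cut(3, 3): punch at orig (11,11); cuts so far [(8, 11), (11, 11), (12, 11), (14, 8)]; region rows[8,16) x cols[8,12) = 8x4
Unfold 1 (reflect across v@12): 8 holes -> [(8, 11), (8, 12), (11, 11), (11, 12), (12, 11), (12, 12), (14, 8), (14, 15)]
Unfold 2 (reflect across h@8): 16 holes -> [(1, 8), (1, 15), (3, 11), (3, 12), (4, 11), (4, 12), (7, 11), (7, 12), (8, 11), (8, 12), (11, 11), (11, 12), (12, 11), (12, 12), (14, 8), (14, 15)]
Unfold 3 (reflect across h@16): 32 holes -> [(1, 8), (1, 15), (3, 11), (3, 12), (4, 11), (4, 12), (7, 11), (7, 12), (8, 11), (8, 12), (11, 11), (11, 12), (12, 11), (12, 12), (14, 8), (14, 15), (17, 8), (17, 15), (19, 11), (19, 12), (20, 11), (20, 12), (23, 11), (23, 12), (24, 11), (24, 12), (27, 11), (27, 12), (28, 11), (28, 12), (30, 8), (30, 15)]
Unfold 4 (reflect across v@8): 64 holes -> [(1, 0), (1, 7), (1, 8), (1, 15), (3, 3), (3, 4), (3, 11), (3, 12), (4, 3), (4, 4), (4, 11), (4, 12), (7, 3), (7, 4), (7, 11), (7, 12), (8, 3), (8, 4), (8, 11), (8, 12), (11, 3), (11, 4), (11, 11), (11, 12), (12, 3), (12, 4), (12, 11), (12, 12), (14, 0), (14, 7), (14, 8), (14, 15), (17, 0), (17, 7), (17, 8), (17, 15), (19, 3), (19, 4), (19, 11), (19, 12), (20, 3), (20, 4), (20, 11), (20, 12), (23, 3), (23, 4), (23, 11), (23, 12), (24, 3), (24, 4), (24, 11), (24, 12), (27, 3), (27, 4), (27, 11), (27, 12), (28, 3), (28, 4), (28, 11), (28, 12), (30, 0), (30, 7), (30, 8), (30, 15)]
Holes: [(1, 0), (1, 7), (1, 8), (1, 15), (3, 3), (3, 4), (3, 11), (3, 12), (4, 3), (4, 4), (4, 11), (4, 12), (7, 3), (7, 4), (7, 11), (7, 12), (8, 3), (8, 4), (8, 11), (8, 12), (11, 3), (11, 4), (11, 11), (11, 12), (12, 3), (12, 4), (12, 11), (12, 12), (14, 0), (14, 7), (14, 8), (14, 15), (17, 0), (17, 7), (17, 8), (17, 15), (19, 3), (19, 4), (19, 11), (19, 12), (20, 3), (20, 4), (20, 11), (20, 12), (23, 3), (23, 4), (23, 11), (23, 12), (24, 3), (24, 4), (24, 11), (24, 12), (27, 3), (27, 4), (27, 11), (27, 12), (28, 3), (28, 4), (28, 11), (28, 12), (30, 0), (30, 7), (30, 8), (30, 15)]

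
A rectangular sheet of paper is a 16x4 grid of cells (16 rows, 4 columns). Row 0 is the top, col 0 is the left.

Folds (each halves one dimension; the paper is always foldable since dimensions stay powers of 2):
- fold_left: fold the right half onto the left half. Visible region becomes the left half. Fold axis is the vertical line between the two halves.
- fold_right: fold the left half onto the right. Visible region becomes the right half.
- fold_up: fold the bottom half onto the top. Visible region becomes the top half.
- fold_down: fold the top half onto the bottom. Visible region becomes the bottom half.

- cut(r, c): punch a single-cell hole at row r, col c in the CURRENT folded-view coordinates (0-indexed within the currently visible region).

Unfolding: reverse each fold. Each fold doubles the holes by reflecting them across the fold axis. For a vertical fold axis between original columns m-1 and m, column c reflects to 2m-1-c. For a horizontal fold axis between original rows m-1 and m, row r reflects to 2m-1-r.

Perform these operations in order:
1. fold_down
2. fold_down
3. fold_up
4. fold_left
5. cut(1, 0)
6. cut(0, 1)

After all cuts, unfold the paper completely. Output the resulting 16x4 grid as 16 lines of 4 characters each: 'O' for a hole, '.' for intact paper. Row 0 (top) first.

Answer: .OO.
O..O
O..O
.OO.
.OO.
O..O
O..O
.OO.
.OO.
O..O
O..O
.OO.
.OO.
O..O
O..O
.OO.

Derivation:
Op 1 fold_down: fold axis h@8; visible region now rows[8,16) x cols[0,4) = 8x4
Op 2 fold_down: fold axis h@12; visible region now rows[12,16) x cols[0,4) = 4x4
Op 3 fold_up: fold axis h@14; visible region now rows[12,14) x cols[0,4) = 2x4
Op 4 fold_left: fold axis v@2; visible region now rows[12,14) x cols[0,2) = 2x2
Op 5 cut(1, 0): punch at orig (13,0); cuts so far [(13, 0)]; region rows[12,14) x cols[0,2) = 2x2
Op 6 cut(0, 1): punch at orig (12,1); cuts so far [(12, 1), (13, 0)]; region rows[12,14) x cols[0,2) = 2x2
Unfold 1 (reflect across v@2): 4 holes -> [(12, 1), (12, 2), (13, 0), (13, 3)]
Unfold 2 (reflect across h@14): 8 holes -> [(12, 1), (12, 2), (13, 0), (13, 3), (14, 0), (14, 3), (15, 1), (15, 2)]
Unfold 3 (reflect across h@12): 16 holes -> [(8, 1), (8, 2), (9, 0), (9, 3), (10, 0), (10, 3), (11, 1), (11, 2), (12, 1), (12, 2), (13, 0), (13, 3), (14, 0), (14, 3), (15, 1), (15, 2)]
Unfold 4 (reflect across h@8): 32 holes -> [(0, 1), (0, 2), (1, 0), (1, 3), (2, 0), (2, 3), (3, 1), (3, 2), (4, 1), (4, 2), (5, 0), (5, 3), (6, 0), (6, 3), (7, 1), (7, 2), (8, 1), (8, 2), (9, 0), (9, 3), (10, 0), (10, 3), (11, 1), (11, 2), (12, 1), (12, 2), (13, 0), (13, 3), (14, 0), (14, 3), (15, 1), (15, 2)]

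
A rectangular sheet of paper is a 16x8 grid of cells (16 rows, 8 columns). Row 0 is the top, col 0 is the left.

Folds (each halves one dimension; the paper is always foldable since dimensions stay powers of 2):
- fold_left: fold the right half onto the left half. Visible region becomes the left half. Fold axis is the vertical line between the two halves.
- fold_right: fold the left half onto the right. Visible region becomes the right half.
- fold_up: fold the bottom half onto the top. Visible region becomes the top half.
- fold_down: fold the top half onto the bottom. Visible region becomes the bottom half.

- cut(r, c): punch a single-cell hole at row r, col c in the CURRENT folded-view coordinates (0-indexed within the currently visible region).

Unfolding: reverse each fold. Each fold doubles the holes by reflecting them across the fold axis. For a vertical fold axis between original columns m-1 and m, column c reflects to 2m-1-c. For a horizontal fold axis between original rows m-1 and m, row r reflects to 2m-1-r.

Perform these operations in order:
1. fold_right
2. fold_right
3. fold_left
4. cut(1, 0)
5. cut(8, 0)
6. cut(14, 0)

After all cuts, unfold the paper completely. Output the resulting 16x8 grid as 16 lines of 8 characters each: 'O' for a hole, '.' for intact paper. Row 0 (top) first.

Op 1 fold_right: fold axis v@4; visible region now rows[0,16) x cols[4,8) = 16x4
Op 2 fold_right: fold axis v@6; visible region now rows[0,16) x cols[6,8) = 16x2
Op 3 fold_left: fold axis v@7; visible region now rows[0,16) x cols[6,7) = 16x1
Op 4 cut(1, 0): punch at orig (1,6); cuts so far [(1, 6)]; region rows[0,16) x cols[6,7) = 16x1
Op 5 cut(8, 0): punch at orig (8,6); cuts so far [(1, 6), (8, 6)]; region rows[0,16) x cols[6,7) = 16x1
Op 6 cut(14, 0): punch at orig (14,6); cuts so far [(1, 6), (8, 6), (14, 6)]; region rows[0,16) x cols[6,7) = 16x1
Unfold 1 (reflect across v@7): 6 holes -> [(1, 6), (1, 7), (8, 6), (8, 7), (14, 6), (14, 7)]
Unfold 2 (reflect across v@6): 12 holes -> [(1, 4), (1, 5), (1, 6), (1, 7), (8, 4), (8, 5), (8, 6), (8, 7), (14, 4), (14, 5), (14, 6), (14, 7)]
Unfold 3 (reflect across v@4): 24 holes -> [(1, 0), (1, 1), (1, 2), (1, 3), (1, 4), (1, 5), (1, 6), (1, 7), (8, 0), (8, 1), (8, 2), (8, 3), (8, 4), (8, 5), (8, 6), (8, 7), (14, 0), (14, 1), (14, 2), (14, 3), (14, 4), (14, 5), (14, 6), (14, 7)]

Answer: ........
OOOOOOOO
........
........
........
........
........
........
OOOOOOOO
........
........
........
........
........
OOOOOOOO
........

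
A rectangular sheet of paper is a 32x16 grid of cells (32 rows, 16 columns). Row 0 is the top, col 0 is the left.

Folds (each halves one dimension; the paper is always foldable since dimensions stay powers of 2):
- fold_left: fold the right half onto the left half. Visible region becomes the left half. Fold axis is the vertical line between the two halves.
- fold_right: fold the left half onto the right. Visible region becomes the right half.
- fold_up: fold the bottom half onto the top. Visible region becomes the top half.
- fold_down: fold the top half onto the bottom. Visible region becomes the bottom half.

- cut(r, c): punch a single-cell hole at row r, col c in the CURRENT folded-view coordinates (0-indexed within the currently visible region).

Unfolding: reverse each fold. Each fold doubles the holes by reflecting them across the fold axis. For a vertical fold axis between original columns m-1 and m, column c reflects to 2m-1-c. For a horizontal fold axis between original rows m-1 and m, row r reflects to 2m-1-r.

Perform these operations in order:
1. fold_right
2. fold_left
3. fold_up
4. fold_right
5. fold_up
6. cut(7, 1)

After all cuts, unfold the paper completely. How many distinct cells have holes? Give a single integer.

Op 1 fold_right: fold axis v@8; visible region now rows[0,32) x cols[8,16) = 32x8
Op 2 fold_left: fold axis v@12; visible region now rows[0,32) x cols[8,12) = 32x4
Op 3 fold_up: fold axis h@16; visible region now rows[0,16) x cols[8,12) = 16x4
Op 4 fold_right: fold axis v@10; visible region now rows[0,16) x cols[10,12) = 16x2
Op 5 fold_up: fold axis h@8; visible region now rows[0,8) x cols[10,12) = 8x2
Op 6 cut(7, 1): punch at orig (7,11); cuts so far [(7, 11)]; region rows[0,8) x cols[10,12) = 8x2
Unfold 1 (reflect across h@8): 2 holes -> [(7, 11), (8, 11)]
Unfold 2 (reflect across v@10): 4 holes -> [(7, 8), (7, 11), (8, 8), (8, 11)]
Unfold 3 (reflect across h@16): 8 holes -> [(7, 8), (7, 11), (8, 8), (8, 11), (23, 8), (23, 11), (24, 8), (24, 11)]
Unfold 4 (reflect across v@12): 16 holes -> [(7, 8), (7, 11), (7, 12), (7, 15), (8, 8), (8, 11), (8, 12), (8, 15), (23, 8), (23, 11), (23, 12), (23, 15), (24, 8), (24, 11), (24, 12), (24, 15)]
Unfold 5 (reflect across v@8): 32 holes -> [(7, 0), (7, 3), (7, 4), (7, 7), (7, 8), (7, 11), (7, 12), (7, 15), (8, 0), (8, 3), (8, 4), (8, 7), (8, 8), (8, 11), (8, 12), (8, 15), (23, 0), (23, 3), (23, 4), (23, 7), (23, 8), (23, 11), (23, 12), (23, 15), (24, 0), (24, 3), (24, 4), (24, 7), (24, 8), (24, 11), (24, 12), (24, 15)]

Answer: 32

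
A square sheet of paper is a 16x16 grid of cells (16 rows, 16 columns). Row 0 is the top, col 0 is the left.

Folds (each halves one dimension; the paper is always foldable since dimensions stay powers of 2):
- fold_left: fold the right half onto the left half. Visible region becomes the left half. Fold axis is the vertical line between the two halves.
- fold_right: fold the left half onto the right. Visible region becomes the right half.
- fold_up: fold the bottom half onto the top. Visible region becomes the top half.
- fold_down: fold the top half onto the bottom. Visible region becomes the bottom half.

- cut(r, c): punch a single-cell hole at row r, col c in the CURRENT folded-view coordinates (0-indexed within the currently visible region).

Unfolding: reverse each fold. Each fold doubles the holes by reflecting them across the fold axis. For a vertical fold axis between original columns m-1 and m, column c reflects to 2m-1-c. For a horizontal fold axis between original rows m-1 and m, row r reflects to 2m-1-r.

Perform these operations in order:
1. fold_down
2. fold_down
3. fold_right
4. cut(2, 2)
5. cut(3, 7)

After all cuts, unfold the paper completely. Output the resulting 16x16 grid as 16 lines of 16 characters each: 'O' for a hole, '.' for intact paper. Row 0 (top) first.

Op 1 fold_down: fold axis h@8; visible region now rows[8,16) x cols[0,16) = 8x16
Op 2 fold_down: fold axis h@12; visible region now rows[12,16) x cols[0,16) = 4x16
Op 3 fold_right: fold axis v@8; visible region now rows[12,16) x cols[8,16) = 4x8
Op 4 cut(2, 2): punch at orig (14,10); cuts so far [(14, 10)]; region rows[12,16) x cols[8,16) = 4x8
Op 5 cut(3, 7): punch at orig (15,15); cuts so far [(14, 10), (15, 15)]; region rows[12,16) x cols[8,16) = 4x8
Unfold 1 (reflect across v@8): 4 holes -> [(14, 5), (14, 10), (15, 0), (15, 15)]
Unfold 2 (reflect across h@12): 8 holes -> [(8, 0), (8, 15), (9, 5), (9, 10), (14, 5), (14, 10), (15, 0), (15, 15)]
Unfold 3 (reflect across h@8): 16 holes -> [(0, 0), (0, 15), (1, 5), (1, 10), (6, 5), (6, 10), (7, 0), (7, 15), (8, 0), (8, 15), (9, 5), (9, 10), (14, 5), (14, 10), (15, 0), (15, 15)]

Answer: O..............O
.....O....O.....
................
................
................
................
.....O....O.....
O..............O
O..............O
.....O....O.....
................
................
................
................
.....O....O.....
O..............O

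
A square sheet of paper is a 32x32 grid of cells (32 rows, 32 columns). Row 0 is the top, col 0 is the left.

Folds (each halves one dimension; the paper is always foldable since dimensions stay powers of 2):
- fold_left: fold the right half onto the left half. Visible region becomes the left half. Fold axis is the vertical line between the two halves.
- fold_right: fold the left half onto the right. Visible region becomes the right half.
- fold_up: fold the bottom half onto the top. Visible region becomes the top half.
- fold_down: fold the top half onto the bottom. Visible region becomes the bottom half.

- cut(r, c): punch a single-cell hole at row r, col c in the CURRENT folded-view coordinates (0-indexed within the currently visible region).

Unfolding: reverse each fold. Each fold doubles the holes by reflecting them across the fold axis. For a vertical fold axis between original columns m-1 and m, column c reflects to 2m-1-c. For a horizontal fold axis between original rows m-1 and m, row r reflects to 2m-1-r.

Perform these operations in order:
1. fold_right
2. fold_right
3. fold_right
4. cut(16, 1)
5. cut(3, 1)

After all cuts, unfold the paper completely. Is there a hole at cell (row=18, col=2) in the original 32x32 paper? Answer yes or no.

Op 1 fold_right: fold axis v@16; visible region now rows[0,32) x cols[16,32) = 32x16
Op 2 fold_right: fold axis v@24; visible region now rows[0,32) x cols[24,32) = 32x8
Op 3 fold_right: fold axis v@28; visible region now rows[0,32) x cols[28,32) = 32x4
Op 4 cut(16, 1): punch at orig (16,29); cuts so far [(16, 29)]; region rows[0,32) x cols[28,32) = 32x4
Op 5 cut(3, 1): punch at orig (3,29); cuts so far [(3, 29), (16, 29)]; region rows[0,32) x cols[28,32) = 32x4
Unfold 1 (reflect across v@28): 4 holes -> [(3, 26), (3, 29), (16, 26), (16, 29)]
Unfold 2 (reflect across v@24): 8 holes -> [(3, 18), (3, 21), (3, 26), (3, 29), (16, 18), (16, 21), (16, 26), (16, 29)]
Unfold 3 (reflect across v@16): 16 holes -> [(3, 2), (3, 5), (3, 10), (3, 13), (3, 18), (3, 21), (3, 26), (3, 29), (16, 2), (16, 5), (16, 10), (16, 13), (16, 18), (16, 21), (16, 26), (16, 29)]
Holes: [(3, 2), (3, 5), (3, 10), (3, 13), (3, 18), (3, 21), (3, 26), (3, 29), (16, 2), (16, 5), (16, 10), (16, 13), (16, 18), (16, 21), (16, 26), (16, 29)]

Answer: no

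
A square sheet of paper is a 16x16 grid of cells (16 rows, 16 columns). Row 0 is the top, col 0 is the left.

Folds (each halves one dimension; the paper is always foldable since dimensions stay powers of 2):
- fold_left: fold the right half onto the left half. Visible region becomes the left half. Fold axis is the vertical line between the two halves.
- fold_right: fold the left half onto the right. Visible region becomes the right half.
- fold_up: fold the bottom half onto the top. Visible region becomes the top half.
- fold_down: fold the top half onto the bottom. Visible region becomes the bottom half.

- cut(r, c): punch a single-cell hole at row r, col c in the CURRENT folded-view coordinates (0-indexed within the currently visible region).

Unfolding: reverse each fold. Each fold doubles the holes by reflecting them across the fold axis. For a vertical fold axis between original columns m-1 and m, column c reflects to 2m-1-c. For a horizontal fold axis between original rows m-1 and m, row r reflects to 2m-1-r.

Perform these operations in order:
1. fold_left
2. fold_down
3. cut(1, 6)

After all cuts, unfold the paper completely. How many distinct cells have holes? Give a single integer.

Op 1 fold_left: fold axis v@8; visible region now rows[0,16) x cols[0,8) = 16x8
Op 2 fold_down: fold axis h@8; visible region now rows[8,16) x cols[0,8) = 8x8
Op 3 cut(1, 6): punch at orig (9,6); cuts so far [(9, 6)]; region rows[8,16) x cols[0,8) = 8x8
Unfold 1 (reflect across h@8): 2 holes -> [(6, 6), (9, 6)]
Unfold 2 (reflect across v@8): 4 holes -> [(6, 6), (6, 9), (9, 6), (9, 9)]

Answer: 4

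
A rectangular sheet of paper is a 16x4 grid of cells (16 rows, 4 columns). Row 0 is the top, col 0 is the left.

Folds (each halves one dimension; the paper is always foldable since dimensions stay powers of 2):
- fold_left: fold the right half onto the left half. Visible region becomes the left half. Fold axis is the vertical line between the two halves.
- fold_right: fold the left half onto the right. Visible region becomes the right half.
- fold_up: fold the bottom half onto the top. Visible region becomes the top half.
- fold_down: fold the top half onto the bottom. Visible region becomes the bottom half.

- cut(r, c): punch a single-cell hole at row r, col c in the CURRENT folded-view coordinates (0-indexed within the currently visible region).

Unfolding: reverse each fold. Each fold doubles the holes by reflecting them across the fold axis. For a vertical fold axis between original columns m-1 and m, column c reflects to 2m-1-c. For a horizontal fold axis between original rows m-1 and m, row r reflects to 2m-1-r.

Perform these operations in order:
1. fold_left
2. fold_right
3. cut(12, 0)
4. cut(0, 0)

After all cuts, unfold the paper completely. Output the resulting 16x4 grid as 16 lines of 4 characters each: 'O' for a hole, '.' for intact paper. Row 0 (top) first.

Answer: OOOO
....
....
....
....
....
....
....
....
....
....
....
OOOO
....
....
....

Derivation:
Op 1 fold_left: fold axis v@2; visible region now rows[0,16) x cols[0,2) = 16x2
Op 2 fold_right: fold axis v@1; visible region now rows[0,16) x cols[1,2) = 16x1
Op 3 cut(12, 0): punch at orig (12,1); cuts so far [(12, 1)]; region rows[0,16) x cols[1,2) = 16x1
Op 4 cut(0, 0): punch at orig (0,1); cuts so far [(0, 1), (12, 1)]; region rows[0,16) x cols[1,2) = 16x1
Unfold 1 (reflect across v@1): 4 holes -> [(0, 0), (0, 1), (12, 0), (12, 1)]
Unfold 2 (reflect across v@2): 8 holes -> [(0, 0), (0, 1), (0, 2), (0, 3), (12, 0), (12, 1), (12, 2), (12, 3)]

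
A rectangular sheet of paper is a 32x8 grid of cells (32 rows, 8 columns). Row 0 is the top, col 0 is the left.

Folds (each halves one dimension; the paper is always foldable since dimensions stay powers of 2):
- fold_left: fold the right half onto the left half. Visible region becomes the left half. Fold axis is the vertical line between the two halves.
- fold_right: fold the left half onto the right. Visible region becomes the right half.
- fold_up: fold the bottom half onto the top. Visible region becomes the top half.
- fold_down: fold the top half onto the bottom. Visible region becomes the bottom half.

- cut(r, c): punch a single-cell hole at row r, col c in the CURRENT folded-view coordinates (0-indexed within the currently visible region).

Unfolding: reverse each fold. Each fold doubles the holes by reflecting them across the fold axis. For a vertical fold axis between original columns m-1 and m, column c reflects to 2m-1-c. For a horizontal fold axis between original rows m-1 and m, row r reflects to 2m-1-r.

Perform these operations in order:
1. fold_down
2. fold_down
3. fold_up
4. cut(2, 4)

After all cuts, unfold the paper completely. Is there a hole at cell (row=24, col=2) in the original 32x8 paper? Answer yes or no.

Answer: no

Derivation:
Op 1 fold_down: fold axis h@16; visible region now rows[16,32) x cols[0,8) = 16x8
Op 2 fold_down: fold axis h@24; visible region now rows[24,32) x cols[0,8) = 8x8
Op 3 fold_up: fold axis h@28; visible region now rows[24,28) x cols[0,8) = 4x8
Op 4 cut(2, 4): punch at orig (26,4); cuts so far [(26, 4)]; region rows[24,28) x cols[0,8) = 4x8
Unfold 1 (reflect across h@28): 2 holes -> [(26, 4), (29, 4)]
Unfold 2 (reflect across h@24): 4 holes -> [(18, 4), (21, 4), (26, 4), (29, 4)]
Unfold 3 (reflect across h@16): 8 holes -> [(2, 4), (5, 4), (10, 4), (13, 4), (18, 4), (21, 4), (26, 4), (29, 4)]
Holes: [(2, 4), (5, 4), (10, 4), (13, 4), (18, 4), (21, 4), (26, 4), (29, 4)]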